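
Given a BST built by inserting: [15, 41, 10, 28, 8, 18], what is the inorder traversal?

Tree insertion order: [15, 41, 10, 28, 8, 18]
Tree (level-order array): [15, 10, 41, 8, None, 28, None, None, None, 18]
Inorder traversal: [8, 10, 15, 18, 28, 41]


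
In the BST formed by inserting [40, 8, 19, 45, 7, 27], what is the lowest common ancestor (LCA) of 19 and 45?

Tree insertion order: [40, 8, 19, 45, 7, 27]
Tree (level-order array): [40, 8, 45, 7, 19, None, None, None, None, None, 27]
In a BST, the LCA of p=19, q=45 is the first node v on the
root-to-leaf path with p <= v <= q (go left if both < v, right if both > v).
Walk from root:
  at 40: 19 <= 40 <= 45, this is the LCA
LCA = 40


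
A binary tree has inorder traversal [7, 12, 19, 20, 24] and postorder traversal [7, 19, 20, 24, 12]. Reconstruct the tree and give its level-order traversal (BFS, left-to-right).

Inorder:   [7, 12, 19, 20, 24]
Postorder: [7, 19, 20, 24, 12]
Algorithm: postorder visits root last, so walk postorder right-to-left;
each value is the root of the current inorder slice — split it at that
value, recurse on the right subtree first, then the left.
Recursive splits:
  root=12; inorder splits into left=[7], right=[19, 20, 24]
  root=24; inorder splits into left=[19, 20], right=[]
  root=20; inorder splits into left=[19], right=[]
  root=19; inorder splits into left=[], right=[]
  root=7; inorder splits into left=[], right=[]
Reconstructed level-order: [12, 7, 24, 20, 19]


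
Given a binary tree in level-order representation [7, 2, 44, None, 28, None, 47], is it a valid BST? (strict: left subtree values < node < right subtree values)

Level-order array: [7, 2, 44, None, 28, None, 47]
Validate using subtree bounds (lo, hi): at each node, require lo < value < hi,
then recurse left with hi=value and right with lo=value.
Preorder trace (stopping at first violation):
  at node 7 with bounds (-inf, +inf): OK
  at node 2 with bounds (-inf, 7): OK
  at node 28 with bounds (2, 7): VIOLATION
Node 28 violates its bound: not (2 < 28 < 7).
Result: Not a valid BST


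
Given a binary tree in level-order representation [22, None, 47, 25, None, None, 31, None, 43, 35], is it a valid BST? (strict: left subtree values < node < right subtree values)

Level-order array: [22, None, 47, 25, None, None, 31, None, 43, 35]
Validate using subtree bounds (lo, hi): at each node, require lo < value < hi,
then recurse left with hi=value and right with lo=value.
Preorder trace (stopping at first violation):
  at node 22 with bounds (-inf, +inf): OK
  at node 47 with bounds (22, +inf): OK
  at node 25 with bounds (22, 47): OK
  at node 31 with bounds (25, 47): OK
  at node 43 with bounds (31, 47): OK
  at node 35 with bounds (31, 43): OK
No violation found at any node.
Result: Valid BST


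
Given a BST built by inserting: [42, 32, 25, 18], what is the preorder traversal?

Tree insertion order: [42, 32, 25, 18]
Tree (level-order array): [42, 32, None, 25, None, 18]
Preorder traversal: [42, 32, 25, 18]


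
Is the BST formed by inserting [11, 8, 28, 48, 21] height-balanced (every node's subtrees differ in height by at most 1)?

Tree (level-order array): [11, 8, 28, None, None, 21, 48]
Definition: a tree is height-balanced if, at every node, |h(left) - h(right)| <= 1 (empty subtree has height -1).
Bottom-up per-node check:
  node 8: h_left=-1, h_right=-1, diff=0 [OK], height=0
  node 21: h_left=-1, h_right=-1, diff=0 [OK], height=0
  node 48: h_left=-1, h_right=-1, diff=0 [OK], height=0
  node 28: h_left=0, h_right=0, diff=0 [OK], height=1
  node 11: h_left=0, h_right=1, diff=1 [OK], height=2
All nodes satisfy the balance condition.
Result: Balanced


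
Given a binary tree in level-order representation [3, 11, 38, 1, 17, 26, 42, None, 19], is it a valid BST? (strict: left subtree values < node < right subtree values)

Level-order array: [3, 11, 38, 1, 17, 26, 42, None, 19]
Validate using subtree bounds (lo, hi): at each node, require lo < value < hi,
then recurse left with hi=value and right with lo=value.
Preorder trace (stopping at first violation):
  at node 3 with bounds (-inf, +inf): OK
  at node 11 with bounds (-inf, 3): VIOLATION
Node 11 violates its bound: not (-inf < 11 < 3).
Result: Not a valid BST


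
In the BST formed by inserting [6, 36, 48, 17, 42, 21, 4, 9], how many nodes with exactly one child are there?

Tree built from: [6, 36, 48, 17, 42, 21, 4, 9]
Tree (level-order array): [6, 4, 36, None, None, 17, 48, 9, 21, 42]
Rule: These are nodes with exactly 1 non-null child.
Per-node child counts:
  node 6: 2 child(ren)
  node 4: 0 child(ren)
  node 36: 2 child(ren)
  node 17: 2 child(ren)
  node 9: 0 child(ren)
  node 21: 0 child(ren)
  node 48: 1 child(ren)
  node 42: 0 child(ren)
Matching nodes: [48]
Count of nodes with exactly one child: 1


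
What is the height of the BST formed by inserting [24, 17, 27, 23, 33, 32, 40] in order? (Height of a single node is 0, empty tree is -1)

Insertion order: [24, 17, 27, 23, 33, 32, 40]
Tree (level-order array): [24, 17, 27, None, 23, None, 33, None, None, 32, 40]
Compute height bottom-up (empty subtree = -1):
  height(23) = 1 + max(-1, -1) = 0
  height(17) = 1 + max(-1, 0) = 1
  height(32) = 1 + max(-1, -1) = 0
  height(40) = 1 + max(-1, -1) = 0
  height(33) = 1 + max(0, 0) = 1
  height(27) = 1 + max(-1, 1) = 2
  height(24) = 1 + max(1, 2) = 3
Height = 3


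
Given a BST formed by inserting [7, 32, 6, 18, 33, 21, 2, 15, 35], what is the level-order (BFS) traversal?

Tree insertion order: [7, 32, 6, 18, 33, 21, 2, 15, 35]
Tree (level-order array): [7, 6, 32, 2, None, 18, 33, None, None, 15, 21, None, 35]
BFS from the root, enqueuing left then right child of each popped node:
  queue [7] -> pop 7, enqueue [6, 32], visited so far: [7]
  queue [6, 32] -> pop 6, enqueue [2], visited so far: [7, 6]
  queue [32, 2] -> pop 32, enqueue [18, 33], visited so far: [7, 6, 32]
  queue [2, 18, 33] -> pop 2, enqueue [none], visited so far: [7, 6, 32, 2]
  queue [18, 33] -> pop 18, enqueue [15, 21], visited so far: [7, 6, 32, 2, 18]
  queue [33, 15, 21] -> pop 33, enqueue [35], visited so far: [7, 6, 32, 2, 18, 33]
  queue [15, 21, 35] -> pop 15, enqueue [none], visited so far: [7, 6, 32, 2, 18, 33, 15]
  queue [21, 35] -> pop 21, enqueue [none], visited so far: [7, 6, 32, 2, 18, 33, 15, 21]
  queue [35] -> pop 35, enqueue [none], visited so far: [7, 6, 32, 2, 18, 33, 15, 21, 35]
Result: [7, 6, 32, 2, 18, 33, 15, 21, 35]


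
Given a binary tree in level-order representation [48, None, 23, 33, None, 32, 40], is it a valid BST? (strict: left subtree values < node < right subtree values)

Level-order array: [48, None, 23, 33, None, 32, 40]
Validate using subtree bounds (lo, hi): at each node, require lo < value < hi,
then recurse left with hi=value and right with lo=value.
Preorder trace (stopping at first violation):
  at node 48 with bounds (-inf, +inf): OK
  at node 23 with bounds (48, +inf): VIOLATION
Node 23 violates its bound: not (48 < 23 < +inf).
Result: Not a valid BST


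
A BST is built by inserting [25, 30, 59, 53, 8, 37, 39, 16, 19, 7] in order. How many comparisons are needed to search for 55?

Search path for 55: 25 -> 30 -> 59 -> 53
Found: False
Comparisons: 4


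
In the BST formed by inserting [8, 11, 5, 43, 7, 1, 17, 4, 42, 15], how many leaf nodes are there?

Tree built from: [8, 11, 5, 43, 7, 1, 17, 4, 42, 15]
Tree (level-order array): [8, 5, 11, 1, 7, None, 43, None, 4, None, None, 17, None, None, None, 15, 42]
Rule: A leaf has 0 children.
Per-node child counts:
  node 8: 2 child(ren)
  node 5: 2 child(ren)
  node 1: 1 child(ren)
  node 4: 0 child(ren)
  node 7: 0 child(ren)
  node 11: 1 child(ren)
  node 43: 1 child(ren)
  node 17: 2 child(ren)
  node 15: 0 child(ren)
  node 42: 0 child(ren)
Matching nodes: [4, 7, 15, 42]
Count of leaf nodes: 4


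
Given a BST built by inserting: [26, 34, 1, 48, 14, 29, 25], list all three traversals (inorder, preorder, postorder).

Tree insertion order: [26, 34, 1, 48, 14, 29, 25]
Tree (level-order array): [26, 1, 34, None, 14, 29, 48, None, 25]
Inorder (L, root, R): [1, 14, 25, 26, 29, 34, 48]
Preorder (root, L, R): [26, 1, 14, 25, 34, 29, 48]
Postorder (L, R, root): [25, 14, 1, 29, 48, 34, 26]


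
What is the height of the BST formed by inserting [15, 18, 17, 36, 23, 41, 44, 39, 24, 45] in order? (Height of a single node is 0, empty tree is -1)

Insertion order: [15, 18, 17, 36, 23, 41, 44, 39, 24, 45]
Tree (level-order array): [15, None, 18, 17, 36, None, None, 23, 41, None, 24, 39, 44, None, None, None, None, None, 45]
Compute height bottom-up (empty subtree = -1):
  height(17) = 1 + max(-1, -1) = 0
  height(24) = 1 + max(-1, -1) = 0
  height(23) = 1 + max(-1, 0) = 1
  height(39) = 1 + max(-1, -1) = 0
  height(45) = 1 + max(-1, -1) = 0
  height(44) = 1 + max(-1, 0) = 1
  height(41) = 1 + max(0, 1) = 2
  height(36) = 1 + max(1, 2) = 3
  height(18) = 1 + max(0, 3) = 4
  height(15) = 1 + max(-1, 4) = 5
Height = 5


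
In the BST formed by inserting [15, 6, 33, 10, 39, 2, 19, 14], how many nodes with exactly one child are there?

Tree built from: [15, 6, 33, 10, 39, 2, 19, 14]
Tree (level-order array): [15, 6, 33, 2, 10, 19, 39, None, None, None, 14]
Rule: These are nodes with exactly 1 non-null child.
Per-node child counts:
  node 15: 2 child(ren)
  node 6: 2 child(ren)
  node 2: 0 child(ren)
  node 10: 1 child(ren)
  node 14: 0 child(ren)
  node 33: 2 child(ren)
  node 19: 0 child(ren)
  node 39: 0 child(ren)
Matching nodes: [10]
Count of nodes with exactly one child: 1


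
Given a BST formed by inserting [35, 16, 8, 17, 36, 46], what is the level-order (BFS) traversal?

Tree insertion order: [35, 16, 8, 17, 36, 46]
Tree (level-order array): [35, 16, 36, 8, 17, None, 46]
BFS from the root, enqueuing left then right child of each popped node:
  queue [35] -> pop 35, enqueue [16, 36], visited so far: [35]
  queue [16, 36] -> pop 16, enqueue [8, 17], visited so far: [35, 16]
  queue [36, 8, 17] -> pop 36, enqueue [46], visited so far: [35, 16, 36]
  queue [8, 17, 46] -> pop 8, enqueue [none], visited so far: [35, 16, 36, 8]
  queue [17, 46] -> pop 17, enqueue [none], visited so far: [35, 16, 36, 8, 17]
  queue [46] -> pop 46, enqueue [none], visited so far: [35, 16, 36, 8, 17, 46]
Result: [35, 16, 36, 8, 17, 46]


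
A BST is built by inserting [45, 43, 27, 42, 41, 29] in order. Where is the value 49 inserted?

Starting tree (level order): [45, 43, None, 27, None, None, 42, 41, None, 29]
Insertion path: 45
Result: insert 49 as right child of 45
Final tree (level order): [45, 43, 49, 27, None, None, None, None, 42, 41, None, 29]


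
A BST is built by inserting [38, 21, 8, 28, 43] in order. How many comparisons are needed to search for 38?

Search path for 38: 38
Found: True
Comparisons: 1


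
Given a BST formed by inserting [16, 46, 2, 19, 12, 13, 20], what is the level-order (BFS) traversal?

Tree insertion order: [16, 46, 2, 19, 12, 13, 20]
Tree (level-order array): [16, 2, 46, None, 12, 19, None, None, 13, None, 20]
BFS from the root, enqueuing left then right child of each popped node:
  queue [16] -> pop 16, enqueue [2, 46], visited so far: [16]
  queue [2, 46] -> pop 2, enqueue [12], visited so far: [16, 2]
  queue [46, 12] -> pop 46, enqueue [19], visited so far: [16, 2, 46]
  queue [12, 19] -> pop 12, enqueue [13], visited so far: [16, 2, 46, 12]
  queue [19, 13] -> pop 19, enqueue [20], visited so far: [16, 2, 46, 12, 19]
  queue [13, 20] -> pop 13, enqueue [none], visited so far: [16, 2, 46, 12, 19, 13]
  queue [20] -> pop 20, enqueue [none], visited so far: [16, 2, 46, 12, 19, 13, 20]
Result: [16, 2, 46, 12, 19, 13, 20]


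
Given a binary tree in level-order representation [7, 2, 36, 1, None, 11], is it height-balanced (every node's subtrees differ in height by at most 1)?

Tree (level-order array): [7, 2, 36, 1, None, 11]
Definition: a tree is height-balanced if, at every node, |h(left) - h(right)| <= 1 (empty subtree has height -1).
Bottom-up per-node check:
  node 1: h_left=-1, h_right=-1, diff=0 [OK], height=0
  node 2: h_left=0, h_right=-1, diff=1 [OK], height=1
  node 11: h_left=-1, h_right=-1, diff=0 [OK], height=0
  node 36: h_left=0, h_right=-1, diff=1 [OK], height=1
  node 7: h_left=1, h_right=1, diff=0 [OK], height=2
All nodes satisfy the balance condition.
Result: Balanced


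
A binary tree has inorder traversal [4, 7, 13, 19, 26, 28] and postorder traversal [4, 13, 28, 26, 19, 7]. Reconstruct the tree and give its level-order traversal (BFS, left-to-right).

Inorder:   [4, 7, 13, 19, 26, 28]
Postorder: [4, 13, 28, 26, 19, 7]
Algorithm: postorder visits root last, so walk postorder right-to-left;
each value is the root of the current inorder slice — split it at that
value, recurse on the right subtree first, then the left.
Recursive splits:
  root=7; inorder splits into left=[4], right=[13, 19, 26, 28]
  root=19; inorder splits into left=[13], right=[26, 28]
  root=26; inorder splits into left=[], right=[28]
  root=28; inorder splits into left=[], right=[]
  root=13; inorder splits into left=[], right=[]
  root=4; inorder splits into left=[], right=[]
Reconstructed level-order: [7, 4, 19, 13, 26, 28]


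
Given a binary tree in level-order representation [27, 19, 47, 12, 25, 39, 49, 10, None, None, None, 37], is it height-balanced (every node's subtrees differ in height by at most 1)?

Tree (level-order array): [27, 19, 47, 12, 25, 39, 49, 10, None, None, None, 37]
Definition: a tree is height-balanced if, at every node, |h(left) - h(right)| <= 1 (empty subtree has height -1).
Bottom-up per-node check:
  node 10: h_left=-1, h_right=-1, diff=0 [OK], height=0
  node 12: h_left=0, h_right=-1, diff=1 [OK], height=1
  node 25: h_left=-1, h_right=-1, diff=0 [OK], height=0
  node 19: h_left=1, h_right=0, diff=1 [OK], height=2
  node 37: h_left=-1, h_right=-1, diff=0 [OK], height=0
  node 39: h_left=0, h_right=-1, diff=1 [OK], height=1
  node 49: h_left=-1, h_right=-1, diff=0 [OK], height=0
  node 47: h_left=1, h_right=0, diff=1 [OK], height=2
  node 27: h_left=2, h_right=2, diff=0 [OK], height=3
All nodes satisfy the balance condition.
Result: Balanced


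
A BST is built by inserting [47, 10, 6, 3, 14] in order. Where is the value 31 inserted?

Starting tree (level order): [47, 10, None, 6, 14, 3]
Insertion path: 47 -> 10 -> 14
Result: insert 31 as right child of 14
Final tree (level order): [47, 10, None, 6, 14, 3, None, None, 31]


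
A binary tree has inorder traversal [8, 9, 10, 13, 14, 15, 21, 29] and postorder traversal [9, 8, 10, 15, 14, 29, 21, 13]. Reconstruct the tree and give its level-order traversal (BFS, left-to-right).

Inorder:   [8, 9, 10, 13, 14, 15, 21, 29]
Postorder: [9, 8, 10, 15, 14, 29, 21, 13]
Algorithm: postorder visits root last, so walk postorder right-to-left;
each value is the root of the current inorder slice — split it at that
value, recurse on the right subtree first, then the left.
Recursive splits:
  root=13; inorder splits into left=[8, 9, 10], right=[14, 15, 21, 29]
  root=21; inorder splits into left=[14, 15], right=[29]
  root=29; inorder splits into left=[], right=[]
  root=14; inorder splits into left=[], right=[15]
  root=15; inorder splits into left=[], right=[]
  root=10; inorder splits into left=[8, 9], right=[]
  root=8; inorder splits into left=[], right=[9]
  root=9; inorder splits into left=[], right=[]
Reconstructed level-order: [13, 10, 21, 8, 14, 29, 9, 15]


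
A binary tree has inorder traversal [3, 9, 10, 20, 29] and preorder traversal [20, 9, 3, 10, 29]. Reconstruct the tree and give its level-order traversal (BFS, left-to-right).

Inorder:  [3, 9, 10, 20, 29]
Preorder: [20, 9, 3, 10, 29]
Algorithm: preorder visits root first, so consume preorder in order;
for each root, split the current inorder slice at that value into
left-subtree inorder and right-subtree inorder, then recurse.
Recursive splits:
  root=20; inorder splits into left=[3, 9, 10], right=[29]
  root=9; inorder splits into left=[3], right=[10]
  root=3; inorder splits into left=[], right=[]
  root=10; inorder splits into left=[], right=[]
  root=29; inorder splits into left=[], right=[]
Reconstructed level-order: [20, 9, 29, 3, 10]


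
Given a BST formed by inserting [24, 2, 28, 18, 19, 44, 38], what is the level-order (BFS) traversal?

Tree insertion order: [24, 2, 28, 18, 19, 44, 38]
Tree (level-order array): [24, 2, 28, None, 18, None, 44, None, 19, 38]
BFS from the root, enqueuing left then right child of each popped node:
  queue [24] -> pop 24, enqueue [2, 28], visited so far: [24]
  queue [2, 28] -> pop 2, enqueue [18], visited so far: [24, 2]
  queue [28, 18] -> pop 28, enqueue [44], visited so far: [24, 2, 28]
  queue [18, 44] -> pop 18, enqueue [19], visited so far: [24, 2, 28, 18]
  queue [44, 19] -> pop 44, enqueue [38], visited so far: [24, 2, 28, 18, 44]
  queue [19, 38] -> pop 19, enqueue [none], visited so far: [24, 2, 28, 18, 44, 19]
  queue [38] -> pop 38, enqueue [none], visited so far: [24, 2, 28, 18, 44, 19, 38]
Result: [24, 2, 28, 18, 44, 19, 38]


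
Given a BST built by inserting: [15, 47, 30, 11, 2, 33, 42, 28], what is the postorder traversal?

Tree insertion order: [15, 47, 30, 11, 2, 33, 42, 28]
Tree (level-order array): [15, 11, 47, 2, None, 30, None, None, None, 28, 33, None, None, None, 42]
Postorder traversal: [2, 11, 28, 42, 33, 30, 47, 15]


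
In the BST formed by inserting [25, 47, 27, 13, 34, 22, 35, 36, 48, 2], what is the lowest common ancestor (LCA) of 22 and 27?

Tree insertion order: [25, 47, 27, 13, 34, 22, 35, 36, 48, 2]
Tree (level-order array): [25, 13, 47, 2, 22, 27, 48, None, None, None, None, None, 34, None, None, None, 35, None, 36]
In a BST, the LCA of p=22, q=27 is the first node v on the
root-to-leaf path with p <= v <= q (go left if both < v, right if both > v).
Walk from root:
  at 25: 22 <= 25 <= 27, this is the LCA
LCA = 25


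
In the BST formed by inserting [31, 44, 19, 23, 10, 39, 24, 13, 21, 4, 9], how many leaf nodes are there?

Tree built from: [31, 44, 19, 23, 10, 39, 24, 13, 21, 4, 9]
Tree (level-order array): [31, 19, 44, 10, 23, 39, None, 4, 13, 21, 24, None, None, None, 9]
Rule: A leaf has 0 children.
Per-node child counts:
  node 31: 2 child(ren)
  node 19: 2 child(ren)
  node 10: 2 child(ren)
  node 4: 1 child(ren)
  node 9: 0 child(ren)
  node 13: 0 child(ren)
  node 23: 2 child(ren)
  node 21: 0 child(ren)
  node 24: 0 child(ren)
  node 44: 1 child(ren)
  node 39: 0 child(ren)
Matching nodes: [9, 13, 21, 24, 39]
Count of leaf nodes: 5


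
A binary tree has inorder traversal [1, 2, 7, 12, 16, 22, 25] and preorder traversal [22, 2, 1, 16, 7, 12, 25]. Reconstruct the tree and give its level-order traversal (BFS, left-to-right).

Inorder:  [1, 2, 7, 12, 16, 22, 25]
Preorder: [22, 2, 1, 16, 7, 12, 25]
Algorithm: preorder visits root first, so consume preorder in order;
for each root, split the current inorder slice at that value into
left-subtree inorder and right-subtree inorder, then recurse.
Recursive splits:
  root=22; inorder splits into left=[1, 2, 7, 12, 16], right=[25]
  root=2; inorder splits into left=[1], right=[7, 12, 16]
  root=1; inorder splits into left=[], right=[]
  root=16; inorder splits into left=[7, 12], right=[]
  root=7; inorder splits into left=[], right=[12]
  root=12; inorder splits into left=[], right=[]
  root=25; inorder splits into left=[], right=[]
Reconstructed level-order: [22, 2, 25, 1, 16, 7, 12]


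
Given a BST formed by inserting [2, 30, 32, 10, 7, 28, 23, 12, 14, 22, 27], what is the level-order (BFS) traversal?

Tree insertion order: [2, 30, 32, 10, 7, 28, 23, 12, 14, 22, 27]
Tree (level-order array): [2, None, 30, 10, 32, 7, 28, None, None, None, None, 23, None, 12, 27, None, 14, None, None, None, 22]
BFS from the root, enqueuing left then right child of each popped node:
  queue [2] -> pop 2, enqueue [30], visited so far: [2]
  queue [30] -> pop 30, enqueue [10, 32], visited so far: [2, 30]
  queue [10, 32] -> pop 10, enqueue [7, 28], visited so far: [2, 30, 10]
  queue [32, 7, 28] -> pop 32, enqueue [none], visited so far: [2, 30, 10, 32]
  queue [7, 28] -> pop 7, enqueue [none], visited so far: [2, 30, 10, 32, 7]
  queue [28] -> pop 28, enqueue [23], visited so far: [2, 30, 10, 32, 7, 28]
  queue [23] -> pop 23, enqueue [12, 27], visited so far: [2, 30, 10, 32, 7, 28, 23]
  queue [12, 27] -> pop 12, enqueue [14], visited so far: [2, 30, 10, 32, 7, 28, 23, 12]
  queue [27, 14] -> pop 27, enqueue [none], visited so far: [2, 30, 10, 32, 7, 28, 23, 12, 27]
  queue [14] -> pop 14, enqueue [22], visited so far: [2, 30, 10, 32, 7, 28, 23, 12, 27, 14]
  queue [22] -> pop 22, enqueue [none], visited so far: [2, 30, 10, 32, 7, 28, 23, 12, 27, 14, 22]
Result: [2, 30, 10, 32, 7, 28, 23, 12, 27, 14, 22]


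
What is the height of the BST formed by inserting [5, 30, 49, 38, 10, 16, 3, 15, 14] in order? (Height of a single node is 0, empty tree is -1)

Insertion order: [5, 30, 49, 38, 10, 16, 3, 15, 14]
Tree (level-order array): [5, 3, 30, None, None, 10, 49, None, 16, 38, None, 15, None, None, None, 14]
Compute height bottom-up (empty subtree = -1):
  height(3) = 1 + max(-1, -1) = 0
  height(14) = 1 + max(-1, -1) = 0
  height(15) = 1 + max(0, -1) = 1
  height(16) = 1 + max(1, -1) = 2
  height(10) = 1 + max(-1, 2) = 3
  height(38) = 1 + max(-1, -1) = 0
  height(49) = 1 + max(0, -1) = 1
  height(30) = 1 + max(3, 1) = 4
  height(5) = 1 + max(0, 4) = 5
Height = 5


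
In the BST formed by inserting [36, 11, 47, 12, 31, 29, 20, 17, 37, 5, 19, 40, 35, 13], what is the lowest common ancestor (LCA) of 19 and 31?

Tree insertion order: [36, 11, 47, 12, 31, 29, 20, 17, 37, 5, 19, 40, 35, 13]
Tree (level-order array): [36, 11, 47, 5, 12, 37, None, None, None, None, 31, None, 40, 29, 35, None, None, 20, None, None, None, 17, None, 13, 19]
In a BST, the LCA of p=19, q=31 is the first node v on the
root-to-leaf path with p <= v <= q (go left if both < v, right if both > v).
Walk from root:
  at 36: both 19 and 31 < 36, go left
  at 11: both 19 and 31 > 11, go right
  at 12: both 19 and 31 > 12, go right
  at 31: 19 <= 31 <= 31, this is the LCA
LCA = 31


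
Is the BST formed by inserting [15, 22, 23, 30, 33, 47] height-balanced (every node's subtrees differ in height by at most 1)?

Tree (level-order array): [15, None, 22, None, 23, None, 30, None, 33, None, 47]
Definition: a tree is height-balanced if, at every node, |h(left) - h(right)| <= 1 (empty subtree has height -1).
Bottom-up per-node check:
  node 47: h_left=-1, h_right=-1, diff=0 [OK], height=0
  node 33: h_left=-1, h_right=0, diff=1 [OK], height=1
  node 30: h_left=-1, h_right=1, diff=2 [FAIL (|-1-1|=2 > 1)], height=2
  node 23: h_left=-1, h_right=2, diff=3 [FAIL (|-1-2|=3 > 1)], height=3
  node 22: h_left=-1, h_right=3, diff=4 [FAIL (|-1-3|=4 > 1)], height=4
  node 15: h_left=-1, h_right=4, diff=5 [FAIL (|-1-4|=5 > 1)], height=5
Node 30 violates the condition: |-1 - 1| = 2 > 1.
Result: Not balanced


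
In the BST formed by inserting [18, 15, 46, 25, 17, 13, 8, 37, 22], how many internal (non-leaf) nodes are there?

Tree built from: [18, 15, 46, 25, 17, 13, 8, 37, 22]
Tree (level-order array): [18, 15, 46, 13, 17, 25, None, 8, None, None, None, 22, 37]
Rule: An internal node has at least one child.
Per-node child counts:
  node 18: 2 child(ren)
  node 15: 2 child(ren)
  node 13: 1 child(ren)
  node 8: 0 child(ren)
  node 17: 0 child(ren)
  node 46: 1 child(ren)
  node 25: 2 child(ren)
  node 22: 0 child(ren)
  node 37: 0 child(ren)
Matching nodes: [18, 15, 13, 46, 25]
Count of internal (non-leaf) nodes: 5


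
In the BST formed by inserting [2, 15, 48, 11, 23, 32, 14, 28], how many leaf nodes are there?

Tree built from: [2, 15, 48, 11, 23, 32, 14, 28]
Tree (level-order array): [2, None, 15, 11, 48, None, 14, 23, None, None, None, None, 32, 28]
Rule: A leaf has 0 children.
Per-node child counts:
  node 2: 1 child(ren)
  node 15: 2 child(ren)
  node 11: 1 child(ren)
  node 14: 0 child(ren)
  node 48: 1 child(ren)
  node 23: 1 child(ren)
  node 32: 1 child(ren)
  node 28: 0 child(ren)
Matching nodes: [14, 28]
Count of leaf nodes: 2


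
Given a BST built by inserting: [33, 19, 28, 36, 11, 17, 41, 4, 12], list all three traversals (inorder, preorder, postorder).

Tree insertion order: [33, 19, 28, 36, 11, 17, 41, 4, 12]
Tree (level-order array): [33, 19, 36, 11, 28, None, 41, 4, 17, None, None, None, None, None, None, 12]
Inorder (L, root, R): [4, 11, 12, 17, 19, 28, 33, 36, 41]
Preorder (root, L, R): [33, 19, 11, 4, 17, 12, 28, 36, 41]
Postorder (L, R, root): [4, 12, 17, 11, 28, 19, 41, 36, 33]


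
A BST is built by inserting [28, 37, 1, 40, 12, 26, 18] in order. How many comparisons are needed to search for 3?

Search path for 3: 28 -> 1 -> 12
Found: False
Comparisons: 3


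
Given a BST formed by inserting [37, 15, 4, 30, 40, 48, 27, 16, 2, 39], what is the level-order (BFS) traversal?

Tree insertion order: [37, 15, 4, 30, 40, 48, 27, 16, 2, 39]
Tree (level-order array): [37, 15, 40, 4, 30, 39, 48, 2, None, 27, None, None, None, None, None, None, None, 16]
BFS from the root, enqueuing left then right child of each popped node:
  queue [37] -> pop 37, enqueue [15, 40], visited so far: [37]
  queue [15, 40] -> pop 15, enqueue [4, 30], visited so far: [37, 15]
  queue [40, 4, 30] -> pop 40, enqueue [39, 48], visited so far: [37, 15, 40]
  queue [4, 30, 39, 48] -> pop 4, enqueue [2], visited so far: [37, 15, 40, 4]
  queue [30, 39, 48, 2] -> pop 30, enqueue [27], visited so far: [37, 15, 40, 4, 30]
  queue [39, 48, 2, 27] -> pop 39, enqueue [none], visited so far: [37, 15, 40, 4, 30, 39]
  queue [48, 2, 27] -> pop 48, enqueue [none], visited so far: [37, 15, 40, 4, 30, 39, 48]
  queue [2, 27] -> pop 2, enqueue [none], visited so far: [37, 15, 40, 4, 30, 39, 48, 2]
  queue [27] -> pop 27, enqueue [16], visited so far: [37, 15, 40, 4, 30, 39, 48, 2, 27]
  queue [16] -> pop 16, enqueue [none], visited so far: [37, 15, 40, 4, 30, 39, 48, 2, 27, 16]
Result: [37, 15, 40, 4, 30, 39, 48, 2, 27, 16]


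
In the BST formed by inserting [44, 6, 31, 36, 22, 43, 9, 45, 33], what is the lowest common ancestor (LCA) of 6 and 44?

Tree insertion order: [44, 6, 31, 36, 22, 43, 9, 45, 33]
Tree (level-order array): [44, 6, 45, None, 31, None, None, 22, 36, 9, None, 33, 43]
In a BST, the LCA of p=6, q=44 is the first node v on the
root-to-leaf path with p <= v <= q (go left if both < v, right if both > v).
Walk from root:
  at 44: 6 <= 44 <= 44, this is the LCA
LCA = 44


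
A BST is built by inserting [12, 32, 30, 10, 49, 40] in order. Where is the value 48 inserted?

Starting tree (level order): [12, 10, 32, None, None, 30, 49, None, None, 40]
Insertion path: 12 -> 32 -> 49 -> 40
Result: insert 48 as right child of 40
Final tree (level order): [12, 10, 32, None, None, 30, 49, None, None, 40, None, None, 48]


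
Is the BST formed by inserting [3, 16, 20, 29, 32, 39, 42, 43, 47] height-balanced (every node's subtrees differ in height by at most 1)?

Tree (level-order array): [3, None, 16, None, 20, None, 29, None, 32, None, 39, None, 42, None, 43, None, 47]
Definition: a tree is height-balanced if, at every node, |h(left) - h(right)| <= 1 (empty subtree has height -1).
Bottom-up per-node check:
  node 47: h_left=-1, h_right=-1, diff=0 [OK], height=0
  node 43: h_left=-1, h_right=0, diff=1 [OK], height=1
  node 42: h_left=-1, h_right=1, diff=2 [FAIL (|-1-1|=2 > 1)], height=2
  node 39: h_left=-1, h_right=2, diff=3 [FAIL (|-1-2|=3 > 1)], height=3
  node 32: h_left=-1, h_right=3, diff=4 [FAIL (|-1-3|=4 > 1)], height=4
  node 29: h_left=-1, h_right=4, diff=5 [FAIL (|-1-4|=5 > 1)], height=5
  node 20: h_left=-1, h_right=5, diff=6 [FAIL (|-1-5|=6 > 1)], height=6
  node 16: h_left=-1, h_right=6, diff=7 [FAIL (|-1-6|=7 > 1)], height=7
  node 3: h_left=-1, h_right=7, diff=8 [FAIL (|-1-7|=8 > 1)], height=8
Node 42 violates the condition: |-1 - 1| = 2 > 1.
Result: Not balanced


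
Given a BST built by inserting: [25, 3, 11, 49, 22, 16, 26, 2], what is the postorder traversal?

Tree insertion order: [25, 3, 11, 49, 22, 16, 26, 2]
Tree (level-order array): [25, 3, 49, 2, 11, 26, None, None, None, None, 22, None, None, 16]
Postorder traversal: [2, 16, 22, 11, 3, 26, 49, 25]


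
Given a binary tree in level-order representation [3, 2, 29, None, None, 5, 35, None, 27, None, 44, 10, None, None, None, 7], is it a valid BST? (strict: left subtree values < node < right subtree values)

Level-order array: [3, 2, 29, None, None, 5, 35, None, 27, None, 44, 10, None, None, None, 7]
Validate using subtree bounds (lo, hi): at each node, require lo < value < hi,
then recurse left with hi=value and right with lo=value.
Preorder trace (stopping at first violation):
  at node 3 with bounds (-inf, +inf): OK
  at node 2 with bounds (-inf, 3): OK
  at node 29 with bounds (3, +inf): OK
  at node 5 with bounds (3, 29): OK
  at node 27 with bounds (5, 29): OK
  at node 10 with bounds (5, 27): OK
  at node 7 with bounds (5, 10): OK
  at node 35 with bounds (29, +inf): OK
  at node 44 with bounds (35, +inf): OK
No violation found at any node.
Result: Valid BST


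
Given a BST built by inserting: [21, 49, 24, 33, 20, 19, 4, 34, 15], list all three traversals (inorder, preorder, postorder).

Tree insertion order: [21, 49, 24, 33, 20, 19, 4, 34, 15]
Tree (level-order array): [21, 20, 49, 19, None, 24, None, 4, None, None, 33, None, 15, None, 34]
Inorder (L, root, R): [4, 15, 19, 20, 21, 24, 33, 34, 49]
Preorder (root, L, R): [21, 20, 19, 4, 15, 49, 24, 33, 34]
Postorder (L, R, root): [15, 4, 19, 20, 34, 33, 24, 49, 21]


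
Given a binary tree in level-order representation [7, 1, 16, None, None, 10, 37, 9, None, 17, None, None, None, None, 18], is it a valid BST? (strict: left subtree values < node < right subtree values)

Level-order array: [7, 1, 16, None, None, 10, 37, 9, None, 17, None, None, None, None, 18]
Validate using subtree bounds (lo, hi): at each node, require lo < value < hi,
then recurse left with hi=value and right with lo=value.
Preorder trace (stopping at first violation):
  at node 7 with bounds (-inf, +inf): OK
  at node 1 with bounds (-inf, 7): OK
  at node 16 with bounds (7, +inf): OK
  at node 10 with bounds (7, 16): OK
  at node 9 with bounds (7, 10): OK
  at node 37 with bounds (16, +inf): OK
  at node 17 with bounds (16, 37): OK
  at node 18 with bounds (17, 37): OK
No violation found at any node.
Result: Valid BST


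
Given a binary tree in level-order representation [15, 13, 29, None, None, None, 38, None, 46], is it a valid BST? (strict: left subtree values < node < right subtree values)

Level-order array: [15, 13, 29, None, None, None, 38, None, 46]
Validate using subtree bounds (lo, hi): at each node, require lo < value < hi,
then recurse left with hi=value and right with lo=value.
Preorder trace (stopping at first violation):
  at node 15 with bounds (-inf, +inf): OK
  at node 13 with bounds (-inf, 15): OK
  at node 29 with bounds (15, +inf): OK
  at node 38 with bounds (29, +inf): OK
  at node 46 with bounds (38, +inf): OK
No violation found at any node.
Result: Valid BST


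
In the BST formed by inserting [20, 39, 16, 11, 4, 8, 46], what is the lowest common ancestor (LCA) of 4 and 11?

Tree insertion order: [20, 39, 16, 11, 4, 8, 46]
Tree (level-order array): [20, 16, 39, 11, None, None, 46, 4, None, None, None, None, 8]
In a BST, the LCA of p=4, q=11 is the first node v on the
root-to-leaf path with p <= v <= q (go left if both < v, right if both > v).
Walk from root:
  at 20: both 4 and 11 < 20, go left
  at 16: both 4 and 11 < 16, go left
  at 11: 4 <= 11 <= 11, this is the LCA
LCA = 11


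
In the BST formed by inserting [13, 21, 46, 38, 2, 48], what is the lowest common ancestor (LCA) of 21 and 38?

Tree insertion order: [13, 21, 46, 38, 2, 48]
Tree (level-order array): [13, 2, 21, None, None, None, 46, 38, 48]
In a BST, the LCA of p=21, q=38 is the first node v on the
root-to-leaf path with p <= v <= q (go left if both < v, right if both > v).
Walk from root:
  at 13: both 21 and 38 > 13, go right
  at 21: 21 <= 21 <= 38, this is the LCA
LCA = 21


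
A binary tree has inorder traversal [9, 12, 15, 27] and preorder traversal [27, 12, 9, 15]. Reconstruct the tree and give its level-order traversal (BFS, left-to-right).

Inorder:  [9, 12, 15, 27]
Preorder: [27, 12, 9, 15]
Algorithm: preorder visits root first, so consume preorder in order;
for each root, split the current inorder slice at that value into
left-subtree inorder and right-subtree inorder, then recurse.
Recursive splits:
  root=27; inorder splits into left=[9, 12, 15], right=[]
  root=12; inorder splits into left=[9], right=[15]
  root=9; inorder splits into left=[], right=[]
  root=15; inorder splits into left=[], right=[]
Reconstructed level-order: [27, 12, 9, 15]


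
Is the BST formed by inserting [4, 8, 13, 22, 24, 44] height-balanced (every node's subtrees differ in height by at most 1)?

Tree (level-order array): [4, None, 8, None, 13, None, 22, None, 24, None, 44]
Definition: a tree is height-balanced if, at every node, |h(left) - h(right)| <= 1 (empty subtree has height -1).
Bottom-up per-node check:
  node 44: h_left=-1, h_right=-1, diff=0 [OK], height=0
  node 24: h_left=-1, h_right=0, diff=1 [OK], height=1
  node 22: h_left=-1, h_right=1, diff=2 [FAIL (|-1-1|=2 > 1)], height=2
  node 13: h_left=-1, h_right=2, diff=3 [FAIL (|-1-2|=3 > 1)], height=3
  node 8: h_left=-1, h_right=3, diff=4 [FAIL (|-1-3|=4 > 1)], height=4
  node 4: h_left=-1, h_right=4, diff=5 [FAIL (|-1-4|=5 > 1)], height=5
Node 22 violates the condition: |-1 - 1| = 2 > 1.
Result: Not balanced


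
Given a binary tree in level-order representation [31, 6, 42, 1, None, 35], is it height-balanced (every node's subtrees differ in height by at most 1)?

Tree (level-order array): [31, 6, 42, 1, None, 35]
Definition: a tree is height-balanced if, at every node, |h(left) - h(right)| <= 1 (empty subtree has height -1).
Bottom-up per-node check:
  node 1: h_left=-1, h_right=-1, diff=0 [OK], height=0
  node 6: h_left=0, h_right=-1, diff=1 [OK], height=1
  node 35: h_left=-1, h_right=-1, diff=0 [OK], height=0
  node 42: h_left=0, h_right=-1, diff=1 [OK], height=1
  node 31: h_left=1, h_right=1, diff=0 [OK], height=2
All nodes satisfy the balance condition.
Result: Balanced


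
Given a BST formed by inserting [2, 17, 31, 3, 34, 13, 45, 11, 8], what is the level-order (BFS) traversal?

Tree insertion order: [2, 17, 31, 3, 34, 13, 45, 11, 8]
Tree (level-order array): [2, None, 17, 3, 31, None, 13, None, 34, 11, None, None, 45, 8]
BFS from the root, enqueuing left then right child of each popped node:
  queue [2] -> pop 2, enqueue [17], visited so far: [2]
  queue [17] -> pop 17, enqueue [3, 31], visited so far: [2, 17]
  queue [3, 31] -> pop 3, enqueue [13], visited so far: [2, 17, 3]
  queue [31, 13] -> pop 31, enqueue [34], visited so far: [2, 17, 3, 31]
  queue [13, 34] -> pop 13, enqueue [11], visited so far: [2, 17, 3, 31, 13]
  queue [34, 11] -> pop 34, enqueue [45], visited so far: [2, 17, 3, 31, 13, 34]
  queue [11, 45] -> pop 11, enqueue [8], visited so far: [2, 17, 3, 31, 13, 34, 11]
  queue [45, 8] -> pop 45, enqueue [none], visited so far: [2, 17, 3, 31, 13, 34, 11, 45]
  queue [8] -> pop 8, enqueue [none], visited so far: [2, 17, 3, 31, 13, 34, 11, 45, 8]
Result: [2, 17, 3, 31, 13, 34, 11, 45, 8]


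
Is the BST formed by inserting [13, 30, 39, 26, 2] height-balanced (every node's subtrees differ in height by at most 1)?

Tree (level-order array): [13, 2, 30, None, None, 26, 39]
Definition: a tree is height-balanced if, at every node, |h(left) - h(right)| <= 1 (empty subtree has height -1).
Bottom-up per-node check:
  node 2: h_left=-1, h_right=-1, diff=0 [OK], height=0
  node 26: h_left=-1, h_right=-1, diff=0 [OK], height=0
  node 39: h_left=-1, h_right=-1, diff=0 [OK], height=0
  node 30: h_left=0, h_right=0, diff=0 [OK], height=1
  node 13: h_left=0, h_right=1, diff=1 [OK], height=2
All nodes satisfy the balance condition.
Result: Balanced


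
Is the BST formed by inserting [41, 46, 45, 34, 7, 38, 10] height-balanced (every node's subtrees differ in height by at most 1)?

Tree (level-order array): [41, 34, 46, 7, 38, 45, None, None, 10]
Definition: a tree is height-balanced if, at every node, |h(left) - h(right)| <= 1 (empty subtree has height -1).
Bottom-up per-node check:
  node 10: h_left=-1, h_right=-1, diff=0 [OK], height=0
  node 7: h_left=-1, h_right=0, diff=1 [OK], height=1
  node 38: h_left=-1, h_right=-1, diff=0 [OK], height=0
  node 34: h_left=1, h_right=0, diff=1 [OK], height=2
  node 45: h_left=-1, h_right=-1, diff=0 [OK], height=0
  node 46: h_left=0, h_right=-1, diff=1 [OK], height=1
  node 41: h_left=2, h_right=1, diff=1 [OK], height=3
All nodes satisfy the balance condition.
Result: Balanced


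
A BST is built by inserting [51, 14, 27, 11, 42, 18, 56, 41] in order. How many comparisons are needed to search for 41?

Search path for 41: 51 -> 14 -> 27 -> 42 -> 41
Found: True
Comparisons: 5


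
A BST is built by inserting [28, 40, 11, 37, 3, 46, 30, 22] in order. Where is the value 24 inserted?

Starting tree (level order): [28, 11, 40, 3, 22, 37, 46, None, None, None, None, 30]
Insertion path: 28 -> 11 -> 22
Result: insert 24 as right child of 22
Final tree (level order): [28, 11, 40, 3, 22, 37, 46, None, None, None, 24, 30]


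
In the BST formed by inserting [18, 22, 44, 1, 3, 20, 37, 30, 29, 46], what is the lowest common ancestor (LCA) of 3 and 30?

Tree insertion order: [18, 22, 44, 1, 3, 20, 37, 30, 29, 46]
Tree (level-order array): [18, 1, 22, None, 3, 20, 44, None, None, None, None, 37, 46, 30, None, None, None, 29]
In a BST, the LCA of p=3, q=30 is the first node v on the
root-to-leaf path with p <= v <= q (go left if both < v, right if both > v).
Walk from root:
  at 18: 3 <= 18 <= 30, this is the LCA
LCA = 18


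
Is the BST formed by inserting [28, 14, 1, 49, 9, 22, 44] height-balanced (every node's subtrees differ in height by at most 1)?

Tree (level-order array): [28, 14, 49, 1, 22, 44, None, None, 9]
Definition: a tree is height-balanced if, at every node, |h(left) - h(right)| <= 1 (empty subtree has height -1).
Bottom-up per-node check:
  node 9: h_left=-1, h_right=-1, diff=0 [OK], height=0
  node 1: h_left=-1, h_right=0, diff=1 [OK], height=1
  node 22: h_left=-1, h_right=-1, diff=0 [OK], height=0
  node 14: h_left=1, h_right=0, diff=1 [OK], height=2
  node 44: h_left=-1, h_right=-1, diff=0 [OK], height=0
  node 49: h_left=0, h_right=-1, diff=1 [OK], height=1
  node 28: h_left=2, h_right=1, diff=1 [OK], height=3
All nodes satisfy the balance condition.
Result: Balanced


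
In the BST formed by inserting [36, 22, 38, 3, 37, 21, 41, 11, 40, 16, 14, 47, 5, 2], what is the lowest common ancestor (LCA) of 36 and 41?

Tree insertion order: [36, 22, 38, 3, 37, 21, 41, 11, 40, 16, 14, 47, 5, 2]
Tree (level-order array): [36, 22, 38, 3, None, 37, 41, 2, 21, None, None, 40, 47, None, None, 11, None, None, None, None, None, 5, 16, None, None, 14]
In a BST, the LCA of p=36, q=41 is the first node v on the
root-to-leaf path with p <= v <= q (go left if both < v, right if both > v).
Walk from root:
  at 36: 36 <= 36 <= 41, this is the LCA
LCA = 36


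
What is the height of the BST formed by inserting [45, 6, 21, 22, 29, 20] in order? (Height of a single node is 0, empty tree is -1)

Insertion order: [45, 6, 21, 22, 29, 20]
Tree (level-order array): [45, 6, None, None, 21, 20, 22, None, None, None, 29]
Compute height bottom-up (empty subtree = -1):
  height(20) = 1 + max(-1, -1) = 0
  height(29) = 1 + max(-1, -1) = 0
  height(22) = 1 + max(-1, 0) = 1
  height(21) = 1 + max(0, 1) = 2
  height(6) = 1 + max(-1, 2) = 3
  height(45) = 1 + max(3, -1) = 4
Height = 4


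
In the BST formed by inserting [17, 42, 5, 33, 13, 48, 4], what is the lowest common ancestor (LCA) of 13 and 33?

Tree insertion order: [17, 42, 5, 33, 13, 48, 4]
Tree (level-order array): [17, 5, 42, 4, 13, 33, 48]
In a BST, the LCA of p=13, q=33 is the first node v on the
root-to-leaf path with p <= v <= q (go left if both < v, right if both > v).
Walk from root:
  at 17: 13 <= 17 <= 33, this is the LCA
LCA = 17


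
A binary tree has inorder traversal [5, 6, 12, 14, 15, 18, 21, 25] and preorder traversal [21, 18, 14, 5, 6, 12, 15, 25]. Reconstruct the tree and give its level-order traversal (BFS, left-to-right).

Inorder:  [5, 6, 12, 14, 15, 18, 21, 25]
Preorder: [21, 18, 14, 5, 6, 12, 15, 25]
Algorithm: preorder visits root first, so consume preorder in order;
for each root, split the current inorder slice at that value into
left-subtree inorder and right-subtree inorder, then recurse.
Recursive splits:
  root=21; inorder splits into left=[5, 6, 12, 14, 15, 18], right=[25]
  root=18; inorder splits into left=[5, 6, 12, 14, 15], right=[]
  root=14; inorder splits into left=[5, 6, 12], right=[15]
  root=5; inorder splits into left=[], right=[6, 12]
  root=6; inorder splits into left=[], right=[12]
  root=12; inorder splits into left=[], right=[]
  root=15; inorder splits into left=[], right=[]
  root=25; inorder splits into left=[], right=[]
Reconstructed level-order: [21, 18, 25, 14, 5, 15, 6, 12]
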